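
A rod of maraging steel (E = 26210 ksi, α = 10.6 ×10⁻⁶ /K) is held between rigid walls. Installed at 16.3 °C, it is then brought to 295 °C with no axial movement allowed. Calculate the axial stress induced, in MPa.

534 MPa

E = 26210 ksi = 180.7 GPa.
ΔT = 278.7 K. Constrained thermal stress σ = E·α·ΔT = 180.7×10³ MPa × 10.6×10⁻⁶ × 278.7 = 534 MPa (compressive).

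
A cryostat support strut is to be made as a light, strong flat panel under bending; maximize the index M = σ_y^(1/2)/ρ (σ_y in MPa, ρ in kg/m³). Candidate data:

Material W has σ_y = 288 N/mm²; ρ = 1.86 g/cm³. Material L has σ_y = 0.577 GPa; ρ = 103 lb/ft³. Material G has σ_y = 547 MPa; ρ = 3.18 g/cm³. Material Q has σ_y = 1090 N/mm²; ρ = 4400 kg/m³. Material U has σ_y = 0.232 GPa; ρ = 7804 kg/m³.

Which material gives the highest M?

material L

In SI units:
  material W: σ_y = 288.0 MPa, ρ = 1860 kg/m³
  material L: σ_y = 577.0 MPa, ρ = 1650 kg/m³
  material G: σ_y = 547.0 MPa, ρ = 3180 kg/m³
  material Q: σ_y = 1090 MPa, ρ = 4400 kg/m³
  material U: σ_y = 232.0 MPa, ρ = 7804 kg/m³
  material L: M = 14.6×10⁻³
  material W: M = 9.12×10⁻³
  material Q: M = 7.50×10⁻³
  material G: M = 7.35×10⁻³
  material U: M = 1.95×10⁻³
Material L has the largest M.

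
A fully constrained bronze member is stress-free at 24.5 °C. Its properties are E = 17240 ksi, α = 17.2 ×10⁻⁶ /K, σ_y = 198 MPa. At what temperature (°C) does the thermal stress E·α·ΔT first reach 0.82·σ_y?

E = 17240 ksi = 118.9 GPa.
E·α·ΔT = 162.4 MPa ⇒ ΔT = 162.4 / (118.9×10³ × 17.2×10⁻⁶) = 79.41 K.
T = 24.5 + 79.41 = 103.9 °C.

104 °C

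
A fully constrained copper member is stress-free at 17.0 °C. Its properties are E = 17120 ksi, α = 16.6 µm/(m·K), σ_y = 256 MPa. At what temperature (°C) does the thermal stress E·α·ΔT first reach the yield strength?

E = 17120 ksi = 118.0 GPa.
E·α·ΔT = 256.0 MPa ⇒ ΔT = 256.0 / (118.0×10³ × 16.6×10⁻⁶) = 130.6 K.
T = 17.0 + 130.6 = 147.6 °C.

148 °C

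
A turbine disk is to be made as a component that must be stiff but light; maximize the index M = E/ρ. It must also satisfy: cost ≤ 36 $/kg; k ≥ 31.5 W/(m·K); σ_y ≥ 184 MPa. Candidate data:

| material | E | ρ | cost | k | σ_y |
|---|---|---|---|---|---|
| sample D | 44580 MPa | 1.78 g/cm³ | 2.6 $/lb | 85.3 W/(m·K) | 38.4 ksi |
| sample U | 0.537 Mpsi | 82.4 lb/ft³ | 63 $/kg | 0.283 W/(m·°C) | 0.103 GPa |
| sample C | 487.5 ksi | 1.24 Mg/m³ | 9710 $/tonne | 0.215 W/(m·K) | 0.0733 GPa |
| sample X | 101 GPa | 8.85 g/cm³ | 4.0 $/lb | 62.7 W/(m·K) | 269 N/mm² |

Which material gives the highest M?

Screen on constraints: cost ≤ 36 $/kg; k ≥ 31.5 W/(m·K); σ_y ≥ 184 MPa. Survivors: sample D, sample X.
Putting every candidate on a common basis:
  sample D: E = 44.58 GPa, ρ = 1780 kg/m³
  sample X: E = 101.0 GPa, ρ = 8850 kg/m³
  sample D: M = 25.0 MN·m/kg
  sample X: M = 11.4 MN·m/kg
Highest index: sample D.

sample D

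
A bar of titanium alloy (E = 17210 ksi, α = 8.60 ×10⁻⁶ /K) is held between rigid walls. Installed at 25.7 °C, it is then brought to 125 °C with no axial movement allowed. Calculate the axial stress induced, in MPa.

101 MPa

E = 17210 ksi = 118.7 GPa.
ΔT = 99.30 K. Constrained thermal stress σ = E·α·ΔT = 118.7×10³ MPa × 8.60×10⁻⁶ × 99.30 = 101 MPa (compressive).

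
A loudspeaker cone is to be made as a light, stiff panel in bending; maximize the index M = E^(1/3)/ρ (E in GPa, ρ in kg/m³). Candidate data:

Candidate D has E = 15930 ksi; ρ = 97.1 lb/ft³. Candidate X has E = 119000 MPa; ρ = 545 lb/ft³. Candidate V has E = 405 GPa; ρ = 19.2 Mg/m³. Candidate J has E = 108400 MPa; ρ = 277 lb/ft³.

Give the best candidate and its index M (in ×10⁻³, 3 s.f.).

candidate D, M = 3.08×10⁻³

After converting to SI:
  candidate D: E = 109.8 GPa, ρ = 1555 kg/m³
  candidate X: E = 119.0 GPa, ρ = 8730 kg/m³
  candidate V: E = 405.0 GPa, ρ = 19200 kg/m³
  candidate J: E = 108.4 GPa, ρ = 4437 kg/m³
  candidate D: M = 3.08×10⁻³
  candidate J: M = 1.07×10⁻³
  candidate X: M = 0.563×10⁻³
  candidate V: M = 0.385×10⁻³
Candidate D ranks first.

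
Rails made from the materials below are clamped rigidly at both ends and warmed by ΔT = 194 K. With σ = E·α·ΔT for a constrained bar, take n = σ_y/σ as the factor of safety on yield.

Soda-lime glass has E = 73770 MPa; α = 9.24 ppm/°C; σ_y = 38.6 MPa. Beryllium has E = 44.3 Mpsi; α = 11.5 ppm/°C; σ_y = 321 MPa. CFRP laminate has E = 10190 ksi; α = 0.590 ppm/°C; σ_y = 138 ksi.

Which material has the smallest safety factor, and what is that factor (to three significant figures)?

soda-lime glass, n = 0.292

Per material, after unit conversion:
  soda-lime glass: E = 73.77, α = 9.24, σ_y = 38.60 → σ = 132 MPa, n = 0.292
  beryllium: E = 305.4, α = 11.5, σ_y = 321.0 → σ = 681 MPa, n = 0.471
  CFRP laminate: E = 70.26, α = 0.590, σ_y = 951.5 → σ = 8.04 MPa, n = 118
The minimum is soda-lime glass at n = 0.292.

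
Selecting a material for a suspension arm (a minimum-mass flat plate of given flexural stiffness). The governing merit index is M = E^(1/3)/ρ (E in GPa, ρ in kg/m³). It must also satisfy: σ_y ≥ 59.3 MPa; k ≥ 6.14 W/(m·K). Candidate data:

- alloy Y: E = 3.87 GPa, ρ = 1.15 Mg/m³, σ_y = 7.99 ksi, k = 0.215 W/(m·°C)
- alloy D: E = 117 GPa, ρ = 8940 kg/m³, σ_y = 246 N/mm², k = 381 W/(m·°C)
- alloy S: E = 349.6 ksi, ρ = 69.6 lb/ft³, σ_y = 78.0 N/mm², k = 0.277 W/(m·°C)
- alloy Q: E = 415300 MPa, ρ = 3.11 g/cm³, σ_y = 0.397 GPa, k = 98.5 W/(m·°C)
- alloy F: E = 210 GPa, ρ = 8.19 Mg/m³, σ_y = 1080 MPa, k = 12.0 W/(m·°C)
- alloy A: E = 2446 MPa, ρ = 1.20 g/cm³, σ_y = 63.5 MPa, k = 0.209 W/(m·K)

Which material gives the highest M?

Screen on constraints: σ_y ≥ 59.3 MPa; k ≥ 6.14 W/(m·K). Survivors: alloy D, alloy Q, alloy F.
Putting every candidate on a common basis:
  alloy D: E = 117.0 GPa, ρ = 8940 kg/m³
  alloy Q: E = 415.3 GPa, ρ = 3110 kg/m³
  alloy F: E = 210.0 GPa, ρ = 8190 kg/m³
  alloy Q: M = 2.40×10⁻³
  alloy F: M = 0.726×10⁻³
  alloy D: M = 0.547×10⁻³
Alloy Q ranks first.

alloy Q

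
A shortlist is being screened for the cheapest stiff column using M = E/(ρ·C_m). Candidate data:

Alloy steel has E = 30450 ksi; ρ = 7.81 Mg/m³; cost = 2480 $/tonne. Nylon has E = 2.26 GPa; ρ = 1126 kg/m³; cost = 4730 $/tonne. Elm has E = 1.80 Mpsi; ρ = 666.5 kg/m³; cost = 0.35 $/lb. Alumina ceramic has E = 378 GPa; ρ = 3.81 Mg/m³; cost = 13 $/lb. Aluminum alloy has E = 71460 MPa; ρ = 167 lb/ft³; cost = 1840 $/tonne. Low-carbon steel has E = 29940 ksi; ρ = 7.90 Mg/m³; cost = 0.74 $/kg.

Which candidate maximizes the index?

After converting to SI:
  alloy steel: E = 209.9 GPa, ρ = 7810 kg/m³, cost = 2.480 $/kg
  nylon: E = 2.260 GPa, ρ = 1126 kg/m³, cost = 4.730 $/kg
  elm: E = 12.41 GPa, ρ = 666.5 kg/m³, cost = 0.7716 $/kg
  alumina ceramic: E = 378.0 GPa, ρ = 3810 kg/m³, cost = 28.66 $/kg
  aluminum alloy: E = 71.46 GPa, ρ = 2675 kg/m³, cost = 1.840 $/kg
  low-carbon steel: E = 206.4 GPa, ρ = 7900 kg/m³, cost = 0.7400 $/kg
  low-carbon steel: M = 35.3 MN·m per $
  elm: M = 24.1 MN·m per $
  aluminum alloy: M = 14.5 MN·m per $
  alloy steel: M = 10.8 MN·m per $
  alumina ceramic: M = 3.46 MN·m per $
  nylon: M = 0.424 MN·m per $
Low-carbon steel has the largest M.

low-carbon steel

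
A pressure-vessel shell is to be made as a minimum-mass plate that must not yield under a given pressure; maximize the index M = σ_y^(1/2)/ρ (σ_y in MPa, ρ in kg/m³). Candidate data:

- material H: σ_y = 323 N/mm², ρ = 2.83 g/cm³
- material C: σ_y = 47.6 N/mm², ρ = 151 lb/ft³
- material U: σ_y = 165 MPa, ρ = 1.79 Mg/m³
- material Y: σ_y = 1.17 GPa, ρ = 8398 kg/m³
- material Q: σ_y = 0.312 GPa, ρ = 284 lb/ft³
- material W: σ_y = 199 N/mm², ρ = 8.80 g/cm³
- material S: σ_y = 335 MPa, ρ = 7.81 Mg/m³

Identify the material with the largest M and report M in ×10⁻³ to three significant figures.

Putting every candidate on a common basis:
  material H: σ_y = 323.0 MPa, ρ = 2830 kg/m³
  material C: σ_y = 47.60 MPa, ρ = 2419 kg/m³
  material U: σ_y = 165.0 MPa, ρ = 1790 kg/m³
  material Y: σ_y = 1170 MPa, ρ = 8398 kg/m³
  material Q: σ_y = 312.0 MPa, ρ = 4549 kg/m³
  material W: σ_y = 199.0 MPa, ρ = 8800 kg/m³
  material S: σ_y = 335.0 MPa, ρ = 7810 kg/m³
  material U: M = 7.18×10⁻³
  material H: M = 6.35×10⁻³
  material Y: M = 4.07×10⁻³
  material Q: M = 3.88×10⁻³
  material C: M = 2.85×10⁻³
  material S: M = 2.34×10⁻³
  material W: M = 1.60×10⁻³
Highest index: material U.

material U, M = 7.18×10⁻³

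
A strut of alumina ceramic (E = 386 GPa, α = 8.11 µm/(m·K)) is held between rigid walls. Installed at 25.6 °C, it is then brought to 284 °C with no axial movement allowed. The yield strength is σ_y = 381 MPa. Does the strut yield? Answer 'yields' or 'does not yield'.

ΔT = 258.4 K. Constrained thermal stress σ = E·α·ΔT = 386.0×10³ MPa × 8.11×10⁻⁶ × 258.4 = 809 MPa (compressive).
Compare to σ_y = 381 MPa: σ ≥ σ_y, so it yields.

yields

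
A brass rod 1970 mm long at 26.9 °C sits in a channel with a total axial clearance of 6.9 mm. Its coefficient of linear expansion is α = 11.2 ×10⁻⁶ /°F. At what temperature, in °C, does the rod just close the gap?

α = 11.2×10⁻⁶/°F × 9/5 = 20.2×10⁻⁶/K.
α·L₀·ΔT = 6.9 mm ⇒ ΔT = 6.9 / (20.2×10⁻⁶ × 1970.0) = 173.7 K.
T = 26.9 + 173.7 = 200.6 °C.

201 °C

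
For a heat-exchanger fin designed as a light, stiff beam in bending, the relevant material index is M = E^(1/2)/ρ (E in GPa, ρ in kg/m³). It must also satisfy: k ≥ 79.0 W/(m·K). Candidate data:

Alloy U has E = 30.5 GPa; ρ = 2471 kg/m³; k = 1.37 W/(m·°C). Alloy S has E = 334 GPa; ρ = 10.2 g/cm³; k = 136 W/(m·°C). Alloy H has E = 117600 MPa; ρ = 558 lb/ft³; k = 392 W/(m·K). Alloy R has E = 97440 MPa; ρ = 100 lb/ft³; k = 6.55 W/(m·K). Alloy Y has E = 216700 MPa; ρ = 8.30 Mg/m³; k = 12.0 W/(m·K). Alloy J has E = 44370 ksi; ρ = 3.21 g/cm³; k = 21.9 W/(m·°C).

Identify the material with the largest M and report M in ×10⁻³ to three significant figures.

Screen on constraints: k ≥ 79.0 W/(m·K). Survivors: alloy S, alloy H.
After converting to SI:
  alloy S: E = 334.0 GPa, ρ = 10200 kg/m³
  alloy H: E = 117.6 GPa, ρ = 8938 kg/m³
  alloy S: M = 1.79×10⁻³
  alloy H: M = 1.21×10⁻³
The maximum is for alloy S.

alloy S, M = 1.79×10⁻³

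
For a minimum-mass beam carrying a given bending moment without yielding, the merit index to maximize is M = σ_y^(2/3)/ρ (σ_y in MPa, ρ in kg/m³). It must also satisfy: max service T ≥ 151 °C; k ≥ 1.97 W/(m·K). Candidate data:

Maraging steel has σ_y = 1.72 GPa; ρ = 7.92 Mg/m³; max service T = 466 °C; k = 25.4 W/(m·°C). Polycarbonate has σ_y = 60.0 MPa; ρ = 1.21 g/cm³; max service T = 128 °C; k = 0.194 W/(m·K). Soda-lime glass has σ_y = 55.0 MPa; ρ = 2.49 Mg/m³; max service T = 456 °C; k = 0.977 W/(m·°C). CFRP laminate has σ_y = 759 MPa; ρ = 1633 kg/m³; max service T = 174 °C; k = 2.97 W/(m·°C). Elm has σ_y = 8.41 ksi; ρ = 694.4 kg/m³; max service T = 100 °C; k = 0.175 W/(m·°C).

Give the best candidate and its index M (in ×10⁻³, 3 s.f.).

CFRP laminate, M = 51.0×10⁻³

Screen on constraints: max service T ≥ 151 °C; k ≥ 1.97 W/(m·K). Survivors: maraging steel, CFRP laminate.
Convert each candidate to consistent units, then evaluate M:
  maraging steel: σ_y = 1720 MPa, ρ = 7920 kg/m³
  CFRP laminate: σ_y = 759.0 MPa, ρ = 1633 kg/m³
  CFRP laminate: M = 51.0×10⁻³
  maraging steel: M = 18.1×10⁻³
CFRP laminate ranks first.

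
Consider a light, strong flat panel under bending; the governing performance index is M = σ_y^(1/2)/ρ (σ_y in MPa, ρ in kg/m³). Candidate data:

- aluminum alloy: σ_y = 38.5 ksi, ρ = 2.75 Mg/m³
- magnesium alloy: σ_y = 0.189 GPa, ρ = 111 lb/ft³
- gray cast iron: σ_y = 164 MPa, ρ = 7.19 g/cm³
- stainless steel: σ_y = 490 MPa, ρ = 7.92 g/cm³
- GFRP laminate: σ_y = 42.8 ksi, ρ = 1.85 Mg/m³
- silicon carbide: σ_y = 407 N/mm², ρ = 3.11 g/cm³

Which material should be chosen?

GFRP laminate

Normalizing units and computing the index:
  aluminum alloy: σ_y = 265.4 MPa, ρ = 2750 kg/m³
  magnesium alloy: σ_y = 189.0 MPa, ρ = 1778 kg/m³
  gray cast iron: σ_y = 164.0 MPa, ρ = 7190 kg/m³
  stainless steel: σ_y = 490.0 MPa, ρ = 7920 kg/m³
  GFRP laminate: σ_y = 295.1 MPa, ρ = 1850 kg/m³
  silicon carbide: σ_y = 407.0 MPa, ρ = 3110 kg/m³
  GFRP laminate: M = 9.29×10⁻³
  magnesium alloy: M = 7.73×10⁻³
  silicon carbide: M = 6.49×10⁻³
  aluminum alloy: M = 5.92×10⁻³
  stainless steel: M = 2.79×10⁻³
  gray cast iron: M = 1.78×10⁻³
GFRP laminate has the largest M.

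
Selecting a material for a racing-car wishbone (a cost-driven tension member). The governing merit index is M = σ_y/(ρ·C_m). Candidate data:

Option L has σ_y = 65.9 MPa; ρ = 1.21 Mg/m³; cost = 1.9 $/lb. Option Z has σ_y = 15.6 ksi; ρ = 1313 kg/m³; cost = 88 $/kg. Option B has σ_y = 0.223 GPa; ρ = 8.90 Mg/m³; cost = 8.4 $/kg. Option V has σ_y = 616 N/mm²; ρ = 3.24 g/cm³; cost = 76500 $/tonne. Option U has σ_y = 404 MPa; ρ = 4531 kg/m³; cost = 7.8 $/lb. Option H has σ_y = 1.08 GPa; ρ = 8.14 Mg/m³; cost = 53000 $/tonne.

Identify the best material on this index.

In SI units:
  option L: σ_y = 65.90 MPa, ρ = 1210 kg/m³, cost = 4.189 $/kg
  option Z: σ_y = 107.6 MPa, ρ = 1313 kg/m³, cost = 88.00 $/kg
  option B: σ_y = 223.0 MPa, ρ = 8900 kg/m³, cost = 8.400 $/kg
  option V: σ_y = 616.0 MPa, ρ = 3240 kg/m³, cost = 76.50 $/kg
  option U: σ_y = 404.0 MPa, ρ = 4531 kg/m³, cost = 17.20 $/kg
  option H: σ_y = 1080 MPa, ρ = 8140 kg/m³, cost = 53.00 $/kg
  option L: M = 13.0 kN·m per $
  option U: M = 5.19 kN·m per $
  option B: M = 2.98 kN·m per $
  option H: M = 2.50 kN·m per $
  option V: M = 2.49 kN·m per $
  option Z: M = 0.931 kN·m per $
The maximum is for option L.

option L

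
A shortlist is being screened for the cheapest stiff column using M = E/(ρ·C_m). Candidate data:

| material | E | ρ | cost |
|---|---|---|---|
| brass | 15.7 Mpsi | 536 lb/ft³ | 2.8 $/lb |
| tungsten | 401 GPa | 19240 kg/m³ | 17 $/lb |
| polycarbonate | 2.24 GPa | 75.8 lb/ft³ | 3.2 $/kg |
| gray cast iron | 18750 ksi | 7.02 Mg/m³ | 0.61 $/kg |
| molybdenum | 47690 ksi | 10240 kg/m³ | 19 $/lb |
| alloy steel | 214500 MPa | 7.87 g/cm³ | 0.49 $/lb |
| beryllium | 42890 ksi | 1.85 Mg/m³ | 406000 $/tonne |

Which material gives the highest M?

gray cast iron

Normalizing units and computing the index:
  brass: E = 108.2 GPa, ρ = 8586 kg/m³, cost = 6.173 $/kg
  tungsten: E = 401.0 GPa, ρ = 19240 kg/m³, cost = 37.48 $/kg
  polycarbonate: E = 2.240 GPa, ρ = 1214 kg/m³, cost = 3.200 $/kg
  gray cast iron: E = 129.3 GPa, ρ = 7020 kg/m³, cost = 0.6100 $/kg
  molybdenum: E = 328.8 GPa, ρ = 10240 kg/m³, cost = 41.89 $/kg
  alloy steel: E = 214.5 GPa, ρ = 7870 kg/m³, cost = 1.080 $/kg
  beryllium: E = 295.7 GPa, ρ = 1850 kg/m³, cost = 406.0 $/kg
  gray cast iron: M = 30.2 MN·m per $
  alloy steel: M = 25.2 MN·m per $
  brass: M = 2.04 MN·m per $
  molybdenum: M = 0.767 MN·m per $
  polycarbonate: M = 0.577 MN·m per $
  tungsten: M = 0.556 MN·m per $
  beryllium: M = 0.394 MN·m per $
Gray cast iron ranks first.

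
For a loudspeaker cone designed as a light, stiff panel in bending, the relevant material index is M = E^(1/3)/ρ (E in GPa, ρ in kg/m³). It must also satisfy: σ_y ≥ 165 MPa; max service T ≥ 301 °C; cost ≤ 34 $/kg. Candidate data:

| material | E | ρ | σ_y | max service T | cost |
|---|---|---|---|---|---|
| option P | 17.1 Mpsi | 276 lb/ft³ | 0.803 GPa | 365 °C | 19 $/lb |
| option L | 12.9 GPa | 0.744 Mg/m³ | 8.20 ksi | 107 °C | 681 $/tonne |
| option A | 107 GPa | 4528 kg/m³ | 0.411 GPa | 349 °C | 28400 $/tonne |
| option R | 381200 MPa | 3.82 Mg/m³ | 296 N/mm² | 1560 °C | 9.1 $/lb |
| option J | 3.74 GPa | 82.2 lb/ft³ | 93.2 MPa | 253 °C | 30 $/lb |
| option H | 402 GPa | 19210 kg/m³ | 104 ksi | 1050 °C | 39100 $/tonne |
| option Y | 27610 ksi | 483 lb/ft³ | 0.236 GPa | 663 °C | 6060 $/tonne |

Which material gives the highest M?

option R

Screen on constraints: σ_y ≥ 165 MPa; max service T ≥ 301 °C; cost ≤ 34 $/kg. Survivors: option A, option R, option Y.
Convert each candidate to consistent units, then evaluate M:
  option A: E = 107.0 GPa, ρ = 4528 kg/m³
  option R: E = 381.2 GPa, ρ = 3820 kg/m³
  option Y: E = 190.4 GPa, ρ = 7737 kg/m³
  option R: M = 1.90×10⁻³
  option A: M = 1.05×10⁻³
  option Y: M = 0.744×10⁻³
Option R ranks first.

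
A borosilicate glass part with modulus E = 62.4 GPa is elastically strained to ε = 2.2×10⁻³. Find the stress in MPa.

137 MPa

σ = E·ε = 62400 MPa × 2.2×10⁻³ = 137 MPa.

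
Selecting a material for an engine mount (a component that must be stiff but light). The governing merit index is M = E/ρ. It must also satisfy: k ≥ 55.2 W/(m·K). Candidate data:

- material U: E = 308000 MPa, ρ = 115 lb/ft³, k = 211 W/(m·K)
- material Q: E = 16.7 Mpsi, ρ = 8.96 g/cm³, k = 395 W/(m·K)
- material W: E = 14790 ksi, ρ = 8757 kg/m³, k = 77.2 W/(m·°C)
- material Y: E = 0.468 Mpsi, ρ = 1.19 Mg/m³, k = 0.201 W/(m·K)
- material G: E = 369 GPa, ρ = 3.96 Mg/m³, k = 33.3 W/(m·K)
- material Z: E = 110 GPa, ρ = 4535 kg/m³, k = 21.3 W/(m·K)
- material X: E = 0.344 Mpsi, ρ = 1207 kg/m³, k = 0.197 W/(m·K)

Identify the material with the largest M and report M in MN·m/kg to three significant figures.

material U, M = 167 MN·m/kg

Screen on constraints: k ≥ 55.2 W/(m·K). Survivors: material U, material Q, material W.
Putting every candidate on a common basis:
  material U: E = 308.0 GPa, ρ = 1842 kg/m³
  material Q: E = 115.1 GPa, ρ = 8960 kg/m³
  material W: E = 102.0 GPa, ρ = 8757 kg/m³
  material U: M = 167 MN·m/kg
  material Q: M = 12.9 MN·m/kg
  material W: M = 11.6 MN·m/kg
Material U ranks first.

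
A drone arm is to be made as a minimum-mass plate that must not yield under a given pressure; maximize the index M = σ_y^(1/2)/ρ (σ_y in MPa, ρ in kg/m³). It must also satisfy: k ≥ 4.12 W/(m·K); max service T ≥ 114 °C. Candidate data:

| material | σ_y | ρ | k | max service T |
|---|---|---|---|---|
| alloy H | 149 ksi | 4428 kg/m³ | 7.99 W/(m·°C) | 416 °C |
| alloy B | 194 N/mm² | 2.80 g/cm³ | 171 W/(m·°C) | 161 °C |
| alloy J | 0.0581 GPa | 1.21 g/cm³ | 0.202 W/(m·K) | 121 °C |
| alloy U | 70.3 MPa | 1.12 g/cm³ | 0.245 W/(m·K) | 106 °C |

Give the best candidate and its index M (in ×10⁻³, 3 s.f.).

Screen on constraints: k ≥ 4.12 W/(m·K); max service T ≥ 114 °C. Survivors: alloy H, alloy B.
Normalizing units and computing the index:
  alloy H: σ_y = 1027 MPa, ρ = 4428 kg/m³
  alloy B: σ_y = 194.0 MPa, ρ = 2800 kg/m³
  alloy H: M = 7.24×10⁻³
  alloy B: M = 4.97×10⁻³
The maximum is for alloy H.

alloy H, M = 7.24×10⁻³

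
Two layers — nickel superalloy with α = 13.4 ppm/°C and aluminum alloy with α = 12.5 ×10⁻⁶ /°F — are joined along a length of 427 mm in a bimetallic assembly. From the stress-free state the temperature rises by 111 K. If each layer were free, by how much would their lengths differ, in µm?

aluminum alloy: α = 12.5×10⁻⁶/°F × 9/5 = 22.5×10⁻⁶/K.
Δα = |13.4 − 22.5|×10⁻⁶/K = 9.10×10⁻⁶/K.
ΔL_mismatch = Δα·L·ΔT = 9.10×10⁻⁶ × 427.0 mm × 111.0 K = 431 µm.

431 µm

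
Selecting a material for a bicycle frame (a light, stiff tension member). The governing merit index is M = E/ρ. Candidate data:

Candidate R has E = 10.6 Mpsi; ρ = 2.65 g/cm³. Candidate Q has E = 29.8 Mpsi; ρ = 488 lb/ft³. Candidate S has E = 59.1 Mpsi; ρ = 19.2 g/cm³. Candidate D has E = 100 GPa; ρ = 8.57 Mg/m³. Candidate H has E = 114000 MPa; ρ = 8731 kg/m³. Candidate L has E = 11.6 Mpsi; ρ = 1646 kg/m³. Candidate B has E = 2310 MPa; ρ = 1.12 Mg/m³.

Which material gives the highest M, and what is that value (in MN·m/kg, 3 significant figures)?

candidate L, M = 48.6 MN·m/kg

Putting every candidate on a common basis:
  candidate R: E = 73.08 GPa, ρ = 2650 kg/m³
  candidate Q: E = 205.5 GPa, ρ = 7817 kg/m³
  candidate S: E = 407.5 GPa, ρ = 19200 kg/m³
  candidate D: E = 100.0 GPa, ρ = 8570 kg/m³
  candidate H: E = 114.0 GPa, ρ = 8731 kg/m³
  candidate L: E = 79.98 GPa, ρ = 1646 kg/m³
  candidate B: E = 2.310 GPa, ρ = 1120 kg/m³
  candidate L: M = 48.6 MN·m/kg
  candidate R: M = 27.6 MN·m/kg
  candidate Q: M = 26.3 MN·m/kg
  candidate S: M = 21.2 MN·m/kg
  candidate H: M = 13.1 MN·m/kg
  candidate D: M = 11.7 MN·m/kg
  candidate B: M = 2.06 MN·m/kg
The maximum is for candidate L.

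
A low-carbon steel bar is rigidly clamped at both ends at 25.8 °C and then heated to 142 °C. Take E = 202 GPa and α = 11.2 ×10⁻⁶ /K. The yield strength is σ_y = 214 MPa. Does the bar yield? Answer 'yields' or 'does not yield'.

yields

ΔT = 116.2 K. Constrained thermal stress σ = E·α·ΔT = 202.0×10³ MPa × 11.2×10⁻⁶ × 116.2 = 263 MPa (compressive).
Compare to σ_y = 214 MPa: σ ≥ σ_y, so it yields.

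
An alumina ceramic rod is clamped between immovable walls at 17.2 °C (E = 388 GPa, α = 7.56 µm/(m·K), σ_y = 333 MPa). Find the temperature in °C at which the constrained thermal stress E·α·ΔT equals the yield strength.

131 °C

E·α·ΔT = 333.0 MPa ⇒ ΔT = 333.0 / (388.0×10³ × 7.56×10⁻⁶) = 113.5 K.
T = 17.2 + 113.5 = 130.7 °C.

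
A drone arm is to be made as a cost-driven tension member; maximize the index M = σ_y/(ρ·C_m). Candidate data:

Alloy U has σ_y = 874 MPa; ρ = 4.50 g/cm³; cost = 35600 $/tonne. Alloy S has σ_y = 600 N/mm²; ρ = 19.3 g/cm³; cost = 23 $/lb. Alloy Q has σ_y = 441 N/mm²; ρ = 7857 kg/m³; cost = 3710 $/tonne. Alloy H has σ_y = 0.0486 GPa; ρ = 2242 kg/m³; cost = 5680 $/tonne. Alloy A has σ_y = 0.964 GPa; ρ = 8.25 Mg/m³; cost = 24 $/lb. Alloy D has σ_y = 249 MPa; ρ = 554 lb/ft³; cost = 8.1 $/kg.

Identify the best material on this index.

Putting every candidate on a common basis:
  alloy U: σ_y = 874.0 MPa, ρ = 4500 kg/m³, cost = 35.60 $/kg
  alloy S: σ_y = 600.0 MPa, ρ = 19300 kg/m³, cost = 50.71 $/kg
  alloy Q: σ_y = 441.0 MPa, ρ = 7857 kg/m³, cost = 3.710 $/kg
  alloy H: σ_y = 48.60 MPa, ρ = 2242 kg/m³, cost = 5.680 $/kg
  alloy A: σ_y = 964.0 MPa, ρ = 8250 kg/m³, cost = 52.91 $/kg
  alloy D: σ_y = 249.0 MPa, ρ = 8874 kg/m³, cost = 8.100 $/kg
  alloy Q: M = 15.1 kN·m per $
  alloy U: M = 5.46 kN·m per $
  alloy H: M = 3.82 kN·m per $
  alloy D: M = 3.46 kN·m per $
  alloy A: M = 2.21 kN·m per $
  alloy S: M = 0.613 kN·m per $
Alloy Q has the largest M.

alloy Q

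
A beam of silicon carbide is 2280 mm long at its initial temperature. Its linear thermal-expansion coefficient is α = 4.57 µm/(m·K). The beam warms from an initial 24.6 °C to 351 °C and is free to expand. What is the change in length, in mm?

ΔT = 351 − 24.6 = 326.4 K.
ΔL = α·L₀·ΔT = 4.57×10⁻⁶ × 2280 mm × 326.4 K = 3.40 mm.

3.40 mm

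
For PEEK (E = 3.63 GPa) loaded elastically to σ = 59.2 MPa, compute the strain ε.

0.0163

ε = σ/E = 59.2 / 3630 = 0.0163.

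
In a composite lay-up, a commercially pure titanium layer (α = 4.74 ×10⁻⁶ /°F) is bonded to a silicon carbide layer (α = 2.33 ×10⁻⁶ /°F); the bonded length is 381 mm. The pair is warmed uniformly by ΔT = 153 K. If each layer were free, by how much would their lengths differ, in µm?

253 µm

commercially pure titanium: α = 4.74×10⁻⁶/°F × 9/5 = 8.53×10⁻⁶/K.
silicon carbide: α = 2.33×10⁻⁶/°F × 9/5 = 4.19×10⁻⁶/K.
Δα = |8.53 − 4.19|×10⁻⁶/K = 4.34×10⁻⁶/K.
ΔL_mismatch = Δα·L·ΔT = 4.34×10⁻⁶ × 381.0 mm × 153.0 K = 253 µm.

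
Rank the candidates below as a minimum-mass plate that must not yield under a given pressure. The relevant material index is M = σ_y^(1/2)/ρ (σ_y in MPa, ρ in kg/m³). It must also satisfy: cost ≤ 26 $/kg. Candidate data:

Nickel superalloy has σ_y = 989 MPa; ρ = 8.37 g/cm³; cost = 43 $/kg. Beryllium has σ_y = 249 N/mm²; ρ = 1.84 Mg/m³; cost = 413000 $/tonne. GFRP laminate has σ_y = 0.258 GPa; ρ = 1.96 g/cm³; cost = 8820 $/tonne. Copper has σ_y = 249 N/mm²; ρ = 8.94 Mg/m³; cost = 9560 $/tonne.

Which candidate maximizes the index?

GFRP laminate

Screen on constraints: cost ≤ 26 $/kg. Survivors: GFRP laminate, copper.
After converting to SI:
  GFRP laminate: σ_y = 258.0 MPa, ρ = 1960 kg/m³
  copper: σ_y = 249.0 MPa, ρ = 8940 kg/m³
  GFRP laminate: M = 8.20×10⁻³
  copper: M = 1.77×10⁻³
GFRP laminate has the largest M.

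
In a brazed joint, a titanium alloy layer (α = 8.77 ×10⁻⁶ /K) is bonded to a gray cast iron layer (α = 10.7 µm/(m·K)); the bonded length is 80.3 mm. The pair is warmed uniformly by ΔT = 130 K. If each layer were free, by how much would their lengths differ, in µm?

Δα = |8.77 − 10.7|×10⁻⁶/K = 1.93×10⁻⁶/K.
ΔL_mismatch = Δα·L·ΔT = 1.93×10⁻⁶ × 80.3 mm × 130.0 K = 20.1 µm.

20.1 µm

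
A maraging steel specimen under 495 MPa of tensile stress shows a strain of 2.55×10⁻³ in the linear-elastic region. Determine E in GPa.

E = σ/ε = 495 MPa / 2.55×10⁻³ = 194100 MPa = 194 GPa.

194 GPa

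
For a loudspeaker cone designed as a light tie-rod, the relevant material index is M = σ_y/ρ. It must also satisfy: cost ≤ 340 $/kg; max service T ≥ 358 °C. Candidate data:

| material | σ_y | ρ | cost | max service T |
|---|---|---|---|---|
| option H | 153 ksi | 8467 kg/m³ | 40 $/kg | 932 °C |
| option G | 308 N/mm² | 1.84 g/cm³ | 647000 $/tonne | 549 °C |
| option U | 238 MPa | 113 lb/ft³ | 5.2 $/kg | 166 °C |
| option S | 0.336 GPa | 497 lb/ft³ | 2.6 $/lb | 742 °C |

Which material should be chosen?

Screen on constraints: cost ≤ 340 $/kg; max service T ≥ 358 °C. Survivors: option H, option S.
In SI units:
  option H: σ_y = 1055 MPa, ρ = 8467 kg/m³
  option S: σ_y = 336.0 MPa, ρ = 7961 kg/m³
  option H: M = 125 kN·m/kg
  option S: M = 42.2 kN·m/kg
Option H ranks first.

option H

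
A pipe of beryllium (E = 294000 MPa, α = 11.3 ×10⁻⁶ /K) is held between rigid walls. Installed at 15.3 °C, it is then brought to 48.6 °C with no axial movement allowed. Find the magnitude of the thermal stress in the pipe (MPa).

E = 294000 MPa = 294.0 GPa.
ΔT = 33.30 K. Constrained thermal stress σ = E·α·ΔT = 294.0×10³ MPa × 11.3×10⁻⁶ × 33.30 = 111 MPa (compressive).

111 MPa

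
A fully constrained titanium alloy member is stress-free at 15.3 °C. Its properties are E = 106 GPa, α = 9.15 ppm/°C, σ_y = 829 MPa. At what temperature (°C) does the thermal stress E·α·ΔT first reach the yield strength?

E·α·ΔT = 829.0 MPa ⇒ ΔT = 829.0 / (106.0×10³ × 9.15×10⁻⁶) = 854.7 K.
T = 15.3 + 854.7 = 870.0 °C.

870 °C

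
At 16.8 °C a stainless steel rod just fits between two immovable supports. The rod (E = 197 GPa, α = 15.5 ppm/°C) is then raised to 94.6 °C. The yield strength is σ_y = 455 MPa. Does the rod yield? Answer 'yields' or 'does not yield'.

does not yield

ΔT = 77.80 K. Constrained thermal stress σ = E·α·ΔT = 197.0×10³ MPa × 15.5×10⁻⁶ × 77.80 = 238 MPa (compressive).
Compare to σ_y = 455 MPa: σ < σ_y, so it does not yield.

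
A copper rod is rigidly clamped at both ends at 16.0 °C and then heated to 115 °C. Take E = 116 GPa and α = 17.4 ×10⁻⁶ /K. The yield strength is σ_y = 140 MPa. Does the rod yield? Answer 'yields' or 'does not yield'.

yields

ΔT = 99.00 K. Constrained thermal stress σ = E·α·ΔT = 116.0×10³ MPa × 17.4×10⁻⁶ × 99.00 = 200 MPa (compressive).
Compare to σ_y = 140 MPa: σ ≥ σ_y, so it yields.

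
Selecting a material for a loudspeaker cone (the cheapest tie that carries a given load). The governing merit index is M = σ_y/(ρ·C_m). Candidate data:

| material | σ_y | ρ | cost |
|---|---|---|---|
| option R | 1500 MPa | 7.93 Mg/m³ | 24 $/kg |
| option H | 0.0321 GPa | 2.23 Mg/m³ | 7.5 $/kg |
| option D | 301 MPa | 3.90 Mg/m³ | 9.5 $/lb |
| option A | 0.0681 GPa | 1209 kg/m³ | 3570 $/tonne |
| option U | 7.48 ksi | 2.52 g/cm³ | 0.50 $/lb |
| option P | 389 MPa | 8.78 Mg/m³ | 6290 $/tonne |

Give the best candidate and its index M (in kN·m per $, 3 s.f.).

option U, M = 18.6 kN·m per $

In SI units:
  option R: σ_y = 1500 MPa, ρ = 7930 kg/m³, cost = 24.00 $/kg
  option H: σ_y = 32.10 MPa, ρ = 2230 kg/m³, cost = 7.500 $/kg
  option D: σ_y = 301.0 MPa, ρ = 3900 kg/m³, cost = 20.94 $/kg
  option A: σ_y = 68.10 MPa, ρ = 1209 kg/m³, cost = 3.570 $/kg
  option U: σ_y = 51.57 MPa, ρ = 2520 kg/m³, cost = 1.102 $/kg
  option P: σ_y = 389.0 MPa, ρ = 8780 kg/m³, cost = 6.290 $/kg
  option U: M = 18.6 kN·m per $
  option A: M = 15.8 kN·m per $
  option R: M = 7.88 kN·m per $
  option P: M = 7.04 kN·m per $
  option D: M = 3.69 kN·m per $
  option H: M = 1.92 kN·m per $
The maximum is for option U.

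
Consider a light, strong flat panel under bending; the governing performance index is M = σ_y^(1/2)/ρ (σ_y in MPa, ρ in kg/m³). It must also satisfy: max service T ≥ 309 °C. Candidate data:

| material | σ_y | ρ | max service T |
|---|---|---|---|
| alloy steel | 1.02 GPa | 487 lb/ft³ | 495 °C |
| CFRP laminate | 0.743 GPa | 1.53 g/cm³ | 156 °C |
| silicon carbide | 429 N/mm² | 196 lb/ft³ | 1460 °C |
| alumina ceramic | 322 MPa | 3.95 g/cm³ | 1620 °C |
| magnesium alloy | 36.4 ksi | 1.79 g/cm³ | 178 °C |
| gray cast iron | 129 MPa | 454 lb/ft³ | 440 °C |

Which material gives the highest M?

silicon carbide

Screen on constraints: max service T ≥ 309 °C. Survivors: alloy steel, silicon carbide, alumina ceramic, gray cast iron.
Convert each candidate to consistent units, then evaluate M:
  alloy steel: σ_y = 1020 MPa, ρ = 7801 kg/m³
  silicon carbide: σ_y = 429.0 MPa, ρ = 3140 kg/m³
  alumina ceramic: σ_y = 322.0 MPa, ρ = 3950 kg/m³
  gray cast iron: σ_y = 129.0 MPa, ρ = 7272 kg/m³
  silicon carbide: M = 6.60×10⁻³
  alumina ceramic: M = 4.54×10⁻³
  alloy steel: M = 4.09×10⁻³
  gray cast iron: M = 1.56×10⁻³
The maximum is for silicon carbide.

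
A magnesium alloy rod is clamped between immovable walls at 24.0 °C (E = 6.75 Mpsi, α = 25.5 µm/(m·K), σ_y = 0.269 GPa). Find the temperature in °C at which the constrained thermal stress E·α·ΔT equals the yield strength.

251 °C

E = 6.75 Mpsi = 46.54 GPa.
σ_y = 0.269 GPa = 269.0 MPa.
E·α·ΔT = 269.0 MPa ⇒ ΔT = 269.0 / (46.54×10³ × 25.5×10⁻⁶) = 226.7 K.
T = 24.0 + 226.7 = 250.7 °C.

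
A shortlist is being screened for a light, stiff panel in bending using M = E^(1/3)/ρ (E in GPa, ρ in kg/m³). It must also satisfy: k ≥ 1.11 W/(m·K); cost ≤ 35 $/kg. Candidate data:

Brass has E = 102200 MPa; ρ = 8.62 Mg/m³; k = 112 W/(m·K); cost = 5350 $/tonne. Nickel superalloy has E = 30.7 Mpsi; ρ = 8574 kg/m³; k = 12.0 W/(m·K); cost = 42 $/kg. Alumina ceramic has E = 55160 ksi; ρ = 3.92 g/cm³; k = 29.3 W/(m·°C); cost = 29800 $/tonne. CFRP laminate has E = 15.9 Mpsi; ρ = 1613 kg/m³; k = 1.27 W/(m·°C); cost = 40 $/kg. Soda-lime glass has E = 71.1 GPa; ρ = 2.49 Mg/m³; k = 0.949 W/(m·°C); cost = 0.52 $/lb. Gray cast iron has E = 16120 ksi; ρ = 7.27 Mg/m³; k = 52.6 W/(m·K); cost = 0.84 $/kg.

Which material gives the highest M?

Screen on constraints: k ≥ 1.11 W/(m·K); cost ≤ 35 $/kg. Survivors: brass, alumina ceramic, gray cast iron.
In SI units:
  brass: E = 102.2 GPa, ρ = 8620 kg/m³
  alumina ceramic: E = 380.3 GPa, ρ = 3920 kg/m³
  gray cast iron: E = 111.1 GPa, ρ = 7270 kg/m³
  alumina ceramic: M = 1.85×10⁻³
  gray cast iron: M = 0.661×10⁻³
  brass: M = 0.542×10⁻³
Alumina ceramic has the largest M.

alumina ceramic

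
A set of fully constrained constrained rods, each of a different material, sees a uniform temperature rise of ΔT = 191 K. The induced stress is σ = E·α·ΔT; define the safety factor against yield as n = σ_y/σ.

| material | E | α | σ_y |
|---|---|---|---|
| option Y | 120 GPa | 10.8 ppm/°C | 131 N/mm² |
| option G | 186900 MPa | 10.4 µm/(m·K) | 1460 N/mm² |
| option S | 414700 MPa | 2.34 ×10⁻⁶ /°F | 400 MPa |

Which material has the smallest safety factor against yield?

option Y

Per material, after unit conversion:
  option Y: E = 120.0, α = 10.8, σ_y = 131.0 → σ = 248 MPa, n = 0.529
  option G: E = 186.9, α = 10.4, σ_y = 1460 → σ = 371 MPa, n = 3.93
  option S: E = 414.7, α = 4.21, σ_y = 400.0 → σ = 334 MPa, n = 1.20
Smallest n: option Y with n = 0.529.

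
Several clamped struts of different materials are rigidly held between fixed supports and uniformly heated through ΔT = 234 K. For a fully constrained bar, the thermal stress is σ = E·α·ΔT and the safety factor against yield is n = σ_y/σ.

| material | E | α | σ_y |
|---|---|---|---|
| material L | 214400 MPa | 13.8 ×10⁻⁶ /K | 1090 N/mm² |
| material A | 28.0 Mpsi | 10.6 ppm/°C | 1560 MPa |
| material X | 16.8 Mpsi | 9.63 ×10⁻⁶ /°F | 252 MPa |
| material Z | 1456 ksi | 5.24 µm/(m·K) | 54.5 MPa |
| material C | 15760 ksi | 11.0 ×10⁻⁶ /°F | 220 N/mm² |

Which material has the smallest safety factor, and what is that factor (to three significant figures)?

material C, n = 0.437

With everything in SI (GPa, ×10⁻⁶/K, MPa):
  material L: E = 214.4, α = 13.8, σ_y = 1090 → σ = 692 MPa, n = 1.57
  material A: E = 193.1, α = 10.6, σ_y = 1560 → σ = 479 MPa, n = 3.26
  material X: E = 115.8, α = 17.3, σ_y = 252.0 → σ = 470 MPa, n = 0.536
  material Z: E = 10.04, α = 5.24, σ_y = 54.50 → σ = 12.3 MPa, n = 4.43
  material C: E = 108.7, α = 19.8, σ_y = 220.0 → σ = 503 MPa, n = 0.437
The minimum is material C at n = 0.437.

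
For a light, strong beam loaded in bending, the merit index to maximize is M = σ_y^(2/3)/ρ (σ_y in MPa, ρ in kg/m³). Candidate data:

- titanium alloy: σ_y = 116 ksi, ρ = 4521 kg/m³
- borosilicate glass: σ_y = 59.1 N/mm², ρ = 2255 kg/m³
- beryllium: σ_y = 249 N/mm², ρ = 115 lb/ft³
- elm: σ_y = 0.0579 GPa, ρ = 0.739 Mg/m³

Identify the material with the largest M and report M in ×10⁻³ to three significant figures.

Putting every candidate on a common basis:
  titanium alloy: σ_y = 799.8 MPa, ρ = 4521 kg/m³
  borosilicate glass: σ_y = 59.10 MPa, ρ = 2255 kg/m³
  beryllium: σ_y = 249.0 MPa, ρ = 1842 kg/m³
  elm: σ_y = 57.90 MPa, ρ = 739.0 kg/m³
  beryllium: M = 21.5×10⁻³
  elm: M = 20.3×10⁻³
  titanium alloy: M = 19.1×10⁻³
  borosilicate glass: M = 6.73×10⁻³
Highest index: beryllium.

beryllium, M = 21.5×10⁻³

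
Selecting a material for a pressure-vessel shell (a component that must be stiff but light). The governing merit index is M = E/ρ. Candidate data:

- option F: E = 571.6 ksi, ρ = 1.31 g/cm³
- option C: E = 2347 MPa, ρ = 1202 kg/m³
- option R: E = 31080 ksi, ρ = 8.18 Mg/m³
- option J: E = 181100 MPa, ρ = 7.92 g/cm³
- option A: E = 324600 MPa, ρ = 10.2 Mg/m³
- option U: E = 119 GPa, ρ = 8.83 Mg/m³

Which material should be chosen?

Convert each candidate to consistent units, then evaluate M:
  option F: E = 3.941 GPa, ρ = 1310 kg/m³
  option C: E = 2.347 GPa, ρ = 1202 kg/m³
  option R: E = 214.3 GPa, ρ = 8180 kg/m³
  option J: E = 181.1 GPa, ρ = 7920 kg/m³
  option A: E = 324.6 GPa, ρ = 10200 kg/m³
  option U: E = 119.0 GPa, ρ = 8830 kg/m³
  option A: M = 31.8 MN·m/kg
  option R: M = 26.2 MN·m/kg
  option J: M = 22.9 MN·m/kg
  option U: M = 13.5 MN·m/kg
  option F: M = 3.01 MN·m/kg
  option C: M = 1.95 MN·m/kg
Option A has the largest M.

option A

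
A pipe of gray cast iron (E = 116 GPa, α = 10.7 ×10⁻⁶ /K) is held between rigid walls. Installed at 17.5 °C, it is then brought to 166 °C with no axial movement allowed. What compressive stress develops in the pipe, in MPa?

184 MPa

ΔT = 148.5 K. Constrained thermal stress σ = E·α·ΔT = 116.0×10³ MPa × 10.7×10⁻⁶ × 148.5 = 184 MPa (compressive).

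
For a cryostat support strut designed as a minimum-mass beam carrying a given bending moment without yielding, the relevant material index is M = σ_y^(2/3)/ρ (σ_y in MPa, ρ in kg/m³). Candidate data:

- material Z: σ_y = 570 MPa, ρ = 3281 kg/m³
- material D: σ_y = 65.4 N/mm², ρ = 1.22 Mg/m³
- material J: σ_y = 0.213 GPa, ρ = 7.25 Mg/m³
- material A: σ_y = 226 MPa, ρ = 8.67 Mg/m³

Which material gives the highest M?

Convert each candidate to consistent units, then evaluate M:
  material Z: σ_y = 570.0 MPa, ρ = 3281 kg/m³
  material D: σ_y = 65.40 MPa, ρ = 1220 kg/m³
  material J: σ_y = 213.0 MPa, ρ = 7250 kg/m³
  material A: σ_y = 226.0 MPa, ρ = 8670 kg/m³
  material Z: M = 21.0×10⁻³
  material D: M = 13.3×10⁻³
  material J: M = 4.92×10⁻³
  material A: M = 4.28×10⁻³
Material Z ranks first.

material Z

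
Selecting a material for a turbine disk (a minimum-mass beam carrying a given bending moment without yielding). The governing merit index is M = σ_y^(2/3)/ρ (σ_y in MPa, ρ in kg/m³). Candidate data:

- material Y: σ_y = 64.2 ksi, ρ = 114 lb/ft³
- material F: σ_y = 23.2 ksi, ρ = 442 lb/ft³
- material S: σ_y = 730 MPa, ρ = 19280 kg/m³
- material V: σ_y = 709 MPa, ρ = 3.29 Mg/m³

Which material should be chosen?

In SI units:
  material Y: σ_y = 442.6 MPa, ρ = 1826 kg/m³
  material F: σ_y = 160.0 MPa, ρ = 7080 kg/m³
  material S: σ_y = 730.0 MPa, ρ = 19280 kg/m³
  material V: σ_y = 709.0 MPa, ρ = 3290 kg/m³
  material Y: M = 31.8×10⁻³
  material V: M = 24.2×10⁻³
  material S: M = 4.21×10⁻³
  material F: M = 4.16×10⁻³
The maximum is for material Y.

material Y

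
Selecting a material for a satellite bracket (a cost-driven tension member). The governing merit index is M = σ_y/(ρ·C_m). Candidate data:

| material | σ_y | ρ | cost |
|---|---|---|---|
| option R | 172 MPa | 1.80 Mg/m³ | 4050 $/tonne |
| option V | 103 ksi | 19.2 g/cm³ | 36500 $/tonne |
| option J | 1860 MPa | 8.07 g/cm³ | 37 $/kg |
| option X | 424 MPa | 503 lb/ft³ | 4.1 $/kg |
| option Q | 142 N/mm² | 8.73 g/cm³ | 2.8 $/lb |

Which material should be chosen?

In SI units:
  option R: σ_y = 172.0 MPa, ρ = 1800 kg/m³, cost = 4.050 $/kg
  option V: σ_y = 710.2 MPa, ρ = 19200 kg/m³, cost = 36.50 $/kg
  option J: σ_y = 1860 MPa, ρ = 8070 kg/m³, cost = 37.00 $/kg
  option X: σ_y = 424.0 MPa, ρ = 8057 kg/m³, cost = 4.100 $/kg
  option Q: σ_y = 142.0 MPa, ρ = 8730 kg/m³, cost = 6.173 $/kg
  option R: M = 23.6 kN·m per $
  option X: M = 12.8 kN·m per $
  option J: M = 6.23 kN·m per $
  option Q: M = 2.64 kN·m per $
  option V: M = 1.01 kN·m per $
Highest index: option R.

option R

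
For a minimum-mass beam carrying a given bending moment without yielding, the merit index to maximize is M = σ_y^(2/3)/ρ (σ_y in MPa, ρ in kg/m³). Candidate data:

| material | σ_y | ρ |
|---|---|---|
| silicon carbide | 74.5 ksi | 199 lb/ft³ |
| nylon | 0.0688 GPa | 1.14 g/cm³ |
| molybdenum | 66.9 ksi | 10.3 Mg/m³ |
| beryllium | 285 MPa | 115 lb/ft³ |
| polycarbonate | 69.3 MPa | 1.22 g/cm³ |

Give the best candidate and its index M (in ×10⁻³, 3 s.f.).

Putting every candidate on a common basis:
  silicon carbide: σ_y = 513.7 MPa, ρ = 3188 kg/m³
  nylon: σ_y = 68.80 MPa, ρ = 1140 kg/m³
  molybdenum: σ_y = 461.3 MPa, ρ = 10300 kg/m³
  beryllium: σ_y = 285.0 MPa, ρ = 1842 kg/m³
  polycarbonate: σ_y = 69.30 MPa, ρ = 1220 kg/m³
  beryllium: M = 23.5×10⁻³
  silicon carbide: M = 20.1×10⁻³
  nylon: M = 14.7×10⁻³
  polycarbonate: M = 13.8×10⁻³
  molybdenum: M = 5.80×10⁻³
Beryllium has the largest M.

beryllium, M = 23.5×10⁻³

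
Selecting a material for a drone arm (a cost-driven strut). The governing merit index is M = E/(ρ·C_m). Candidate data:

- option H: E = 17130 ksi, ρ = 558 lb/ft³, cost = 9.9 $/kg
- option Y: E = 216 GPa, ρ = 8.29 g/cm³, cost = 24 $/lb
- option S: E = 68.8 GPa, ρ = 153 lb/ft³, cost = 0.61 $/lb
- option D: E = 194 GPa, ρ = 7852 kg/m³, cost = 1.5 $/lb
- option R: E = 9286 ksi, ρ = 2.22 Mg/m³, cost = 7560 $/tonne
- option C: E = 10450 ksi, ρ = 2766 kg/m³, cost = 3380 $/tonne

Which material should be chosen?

Putting every candidate on a common basis:
  option H: E = 118.1 GPa, ρ = 8938 kg/m³, cost = 9.900 $/kg
  option Y: E = 216.0 GPa, ρ = 8290 kg/m³, cost = 52.91 $/kg
  option S: E = 68.80 GPa, ρ = 2451 kg/m³, cost = 1.345 $/kg
  option D: E = 194.0 GPa, ρ = 7852 kg/m³, cost = 3.307 $/kg
  option R: E = 64.02 GPa, ρ = 2220 kg/m³, cost = 7.560 $/kg
  option C: E = 72.05 GPa, ρ = 2766 kg/m³, cost = 3.380 $/kg
  option S: M = 20.9 MN·m per $
  option C: M = 7.71 MN·m per $
  option D: M = 7.47 MN·m per $
  option R: M = 3.81 MN·m per $
  option H: M = 1.33 MN·m per $
  option Y: M = 0.492 MN·m per $
Option S ranks first.

option S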